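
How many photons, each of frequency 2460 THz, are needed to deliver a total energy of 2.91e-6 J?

Per-photon energy: E = 1.630e-18 J (from frequency = 2460 THz).
N = E_total / E_photon = 2.91e-6 J / 1.630e-18 J = 1.79e12.

1.79e12 photons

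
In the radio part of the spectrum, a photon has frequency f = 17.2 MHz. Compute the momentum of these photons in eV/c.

(h = 6.62607015 × 10^-34 J·s, c = 2.99792458 × 10^8 m/s, 1 eV = 1.602176634 × 10^-19 J.)
In SI units: f = 17.2 MHz = 1.72 × 10^7 Hz.
Since p = hf/c for a photon, p = 3.802 × 10^-35 kg·m/s.
Converting to eV/c: p = 7.113 × 10^-8 eV/c ≈ 7.11 × 10^-8 eV/c.

7.11 × 10^-8 eV/c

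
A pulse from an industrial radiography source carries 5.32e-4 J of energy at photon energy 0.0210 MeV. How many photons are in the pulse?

1.58e11 photons

Per-photon energy: E = 3.365e-15 J (from energy = 0.0210 MeV).
N = E_total / E_photon = 5.32e-4 J / 3.365e-15 J = 1.58e11.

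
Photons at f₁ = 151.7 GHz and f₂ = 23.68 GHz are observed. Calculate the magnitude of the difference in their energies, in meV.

0.529 meV

Using E = hf: E₁ = 1.0052·10^-22 J, E₂ = 1.5691·10^-23 J.
|ΔE| = |1.0052·10^-22 − 1.5691·10^-23| = 8.48·10^-23 J = 0.529 meV.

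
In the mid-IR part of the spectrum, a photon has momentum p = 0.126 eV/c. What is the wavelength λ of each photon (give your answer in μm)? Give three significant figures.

9.84 μm

(h = 6.62607015e-34 J·s, c = 2.99792458e8 m/s, 1 eV = 1.602176634e-19 J.)
In SI units: p = 0.126 eV/c = 6.7338e-29 kg·m/s.
The photon relation is λ = h/p, giving λ = 9.840e-6 m.
Converting to μm: λ = 9.840 μm ≈ 9.84 μm.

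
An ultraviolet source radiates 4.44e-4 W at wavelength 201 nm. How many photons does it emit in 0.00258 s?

Total energy: E_total = P·t = 4.44e-4 × 0.00258 = 1.146e-6 J.
Per-photon energy: E = 9.883e-19 J.
N = E_total / E_photon = 1.16e12.

1.16e12 photons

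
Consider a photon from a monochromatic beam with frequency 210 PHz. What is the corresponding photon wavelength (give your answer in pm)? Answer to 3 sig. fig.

Convert to SI: f = 210 PHz = 2.1e17 Hz.
Since λ = c/f for a photon, λ = 1.428e-9 m.
Converting to pm: λ = 1428 pm ≈ 1430 pm.

1430 pm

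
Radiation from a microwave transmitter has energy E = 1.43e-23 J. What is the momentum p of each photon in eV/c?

(c = 2.99792458e8 m/s, 1 eV = 1.602176634e-19 J.)
The photon relation is p = E/c, giving p = 4.770e-32 kg·m/s.
Converting to eV/c: p = 8.925e-5 eV/c ≈ 8.93e-5 eV/c.

8.93e-5 eV/c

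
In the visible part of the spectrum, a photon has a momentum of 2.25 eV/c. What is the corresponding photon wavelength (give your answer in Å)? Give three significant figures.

5510 Å

Convert to SI: p = 2.25 eV/c = 1.2025e-27 kg·m/s.
Apply λ = h/p: λ = 5.510e-7 m.
Converting to Å: λ = 5510 Å ≈ 5510 Å.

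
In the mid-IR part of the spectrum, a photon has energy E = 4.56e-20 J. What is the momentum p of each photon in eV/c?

Take c = 2.99792458e8 m/s, 1 eV = 1.602176634e-19 J.
Apply p = E/c: p = 1.521e-28 kg·m/s.
Converting to eV/c: p = 0.2846 eV/c ≈ 0.285 eV/c.

0.285 eV/c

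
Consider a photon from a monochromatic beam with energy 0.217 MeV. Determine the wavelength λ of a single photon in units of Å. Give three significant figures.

Take h = 6.62607015 × 10^-34 J·s, c = 2.99792458 × 10^8 m/s, 1 eV = 1.602176634 × 10^-19 J.
First convert: E = 0.217 MeV = 3.4767 × 10^-14 J.
For a photon λ = hc/E, so λ = 5.714 × 10^-12 m.
Converting to Å: λ = 0.05714 Å ≈ 0.0571 Å.

0.0571 Å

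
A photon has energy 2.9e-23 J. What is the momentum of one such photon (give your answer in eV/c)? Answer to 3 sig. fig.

1.81e-4 eV/c

Use c = 2.99792458e8 m/s, 1 eV = 1.602176634e-19 J.
For a photon p = E/c, so p = 9.673e-32 kg·m/s.
Converting to eV/c: p = 1.810e-4 eV/c ≈ 1.81e-4 eV/c.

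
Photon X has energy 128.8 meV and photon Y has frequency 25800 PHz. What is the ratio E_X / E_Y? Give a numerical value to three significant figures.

1.21 × 10^-6

E_X = 2.064 × 10^-20 J (from energy = 128.8 meV, via E given directly).
E_Y = 1.710 × 10^-14 J (from frequency = 25800 PHz, via E = hf).
Ratio = 2.064 × 10^-20 / 1.710 × 10^-14 = 1.21 × 10^-6.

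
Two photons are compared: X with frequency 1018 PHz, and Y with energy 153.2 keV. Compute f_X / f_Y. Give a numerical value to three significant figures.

0.0275

f_X = 1.018 × 10^18 Hz (from frequency = 1018 PHz, via f given directly).
f_Y = 3.704 × 10^19 Hz (from energy = 153.2 keV, via f = E/h).
Ratio = 1.018 × 10^18 / 3.704 × 10^19 = 0.0275.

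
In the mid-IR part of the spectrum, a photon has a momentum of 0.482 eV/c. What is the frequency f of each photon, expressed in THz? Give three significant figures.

117 THz

In SI units: p = 0.482 eV/c = 2.5759e-28 kg·m/s.
For a photon f = pc/h, so f = 1.165e14 Hz.
Converting to THz: f = 116.5 THz ≈ 117 THz.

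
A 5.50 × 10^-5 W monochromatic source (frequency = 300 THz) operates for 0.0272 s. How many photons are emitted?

7.53 × 10^12 photons

Total energy: E_total = P·t = 5.50 × 10^-5 × 0.0272 = 1.496 × 10^-6 J.
Per-photon energy: E = 1.988 × 10^-19 J.
N = E_total / E_photon = 7.53 × 10^12.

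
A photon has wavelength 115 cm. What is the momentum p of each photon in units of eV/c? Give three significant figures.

1.08·10^-6 eV/c

Take h = 6.62607015·10^-34 J·s, c = 2.99792458·10^8 m/s, 1 eV = 1.602176634·10^-19 J.
Convert to SI: λ = 115 cm = 1.15 m.
Since p = h/λ for a photon, p = 5.762·10^-34 kg·m/s.
Converting to eV/c: p = 1.078·10^-6 eV/c ≈ 1.08·10^-6 eV/c.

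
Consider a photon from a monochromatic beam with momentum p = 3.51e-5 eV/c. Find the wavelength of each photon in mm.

In SI units: p = 3.51e-5 eV/c = 1.8758e-32 kg·m/s.
For a photon λ = h/p, so λ = 0.03532 m.
Converting to mm: λ = 35.32 mm ≈ 35.3 mm.

35.3 mm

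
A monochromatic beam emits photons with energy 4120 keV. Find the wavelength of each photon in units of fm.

301 fm

Take h = 6.62607015e-34 J·s, c = 2.99792458e8 m/s, 1 eV = 1.602176634e-19 J.
In SI units: E = 4120 keV = 6.6010e-13 J.
For a photon λ = hc/E, so λ = 3.009e-13 m.
Converting to fm: λ = 300.9 fm ≈ 301 fm.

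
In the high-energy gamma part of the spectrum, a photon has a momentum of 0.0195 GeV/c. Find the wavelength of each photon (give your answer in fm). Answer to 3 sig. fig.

Take h = 6.62607015 × 10^-34 J·s, c = 2.99792458 × 10^8 m/s, 1 eV = 1.602176634 × 10^-19 J.
First convert: p = 0.0195 GeV/c = 1.0421 × 10^-20 kg·m/s.
Since λ = h/p for a photon, λ = 6.358 × 10^-14 m.
Converting to fm: λ = 63.58 fm ≈ 63.6 fm.

63.6 fm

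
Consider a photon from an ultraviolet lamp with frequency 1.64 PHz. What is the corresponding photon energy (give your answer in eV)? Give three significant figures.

(h = 6.62607015·10^-34 J·s, 1 eV = 1.602176634·10^-19 J.)
In SI units: f = 1.64 PHz = 1.64·10^15 Hz.
The photon relation is E = hf, giving E = 1.087·10^-18 J.
Converting to eV: E = 6.782 eV ≈ 6.78 eV.

6.78 eV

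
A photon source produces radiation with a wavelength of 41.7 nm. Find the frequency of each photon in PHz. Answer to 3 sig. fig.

7.19 PHz

In SI units: λ = 41.7 nm = 4.17 × 10^-8 m.
Apply f = c/λ: f = 7.189 × 10^15 Hz.
Converting to PHz: f = 7.189 PHz ≈ 7.19 PHz.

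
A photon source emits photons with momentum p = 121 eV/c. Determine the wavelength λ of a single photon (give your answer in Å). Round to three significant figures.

102 Å

Use h = 6.62607015e-34 J·s, c = 2.99792458e8 m/s, 1 eV = 1.602176634e-19 J.
In SI units: p = 121 eV/c = 6.4666e-26 kg·m/s.
For a photon λ = h/p, so λ = 1.025e-8 m.
Converting to Å: λ = 102.5 Å ≈ 102 Å.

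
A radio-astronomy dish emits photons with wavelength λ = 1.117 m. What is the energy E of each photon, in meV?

Take h = 6.62607015 × 10^-34 J·s, c = 2.99792458 × 10^8 m/s, 1 eV = 1.602176634 × 10^-19 J.
Since E = hc/λ for a photon, E = 1.778 × 10^-25 J.
Converting to meV: E = 0.001110 meV ≈ 1.11 × 10^-3 meV.

1.11 × 10^-3 meV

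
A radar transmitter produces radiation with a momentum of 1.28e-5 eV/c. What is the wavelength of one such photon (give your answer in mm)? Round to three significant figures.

(h = 6.62607015e-34 J·s, c = 2.99792458e8 m/s, 1 eV = 1.602176634e-19 J.)
First convert: p = 1.28e-5 eV/c = 6.8407e-33 kg·m/s.
Apply λ = h/p: λ = 0.09686 m.
Converting to mm: λ = 96.86 mm ≈ 96.9 mm.

96.9 mm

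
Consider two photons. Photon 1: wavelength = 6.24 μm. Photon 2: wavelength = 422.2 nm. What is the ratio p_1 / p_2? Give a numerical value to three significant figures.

0.0677

p_1 = 1.062 × 10^-28 kg·m/s (from wavelength = 6.24 μm, via p = h/λ).
p_2 = 1.569 × 10^-27 kg·m/s (from wavelength = 422.2 nm, via p = h/λ).
Ratio = 1.062 × 10^-28 / 1.569 × 10^-27 = 0.0677.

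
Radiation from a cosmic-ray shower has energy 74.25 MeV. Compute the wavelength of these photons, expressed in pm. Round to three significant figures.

Convert to SI: E = 74.25 MeV = 1.1896 × 10^-11 J.
Apply λ = hc/E: λ = 1.670 × 10^-14 m.
Converting to pm: λ = 0.01670 pm ≈ 0.0167 pm.

0.0167 pm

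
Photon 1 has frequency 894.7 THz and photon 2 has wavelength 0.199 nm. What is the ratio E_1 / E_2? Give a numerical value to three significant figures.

E_1 = 5.928e-19 J (from frequency = 894.7 THz, via E = hf).
E_2 = 9.982e-16 J (from wavelength = 0.199 nm, via E = hc/λ).
Ratio = 5.928e-19 / 9.982e-16 = 5.94e-4.

5.94e-4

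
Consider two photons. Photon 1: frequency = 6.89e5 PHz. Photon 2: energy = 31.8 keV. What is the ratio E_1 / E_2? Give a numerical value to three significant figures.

89.6

E_1 = 4.565e-13 J (from frequency = 6.89e5 PHz, via E = hf).
E_2 = 5.095e-15 J (from energy = 31.8 keV, via E given directly).
Ratio = 4.565e-13 / 5.095e-15 = 89.6.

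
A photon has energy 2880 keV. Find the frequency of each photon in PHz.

6.96e5 PHz

Take h = 6.62607015e-34 J·s, 1 eV = 1.602176634e-19 J.
First convert: E = 2880 keV = 4.6143e-13 J.
Since f = E/h for a photon, f = 6.964e20 Hz.
Converting to PHz: f = 696400 PHz ≈ 6.96e5 PHz.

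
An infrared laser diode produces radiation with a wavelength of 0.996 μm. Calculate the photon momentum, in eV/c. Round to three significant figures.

1.24 eV/c

Take h = 6.62607015 × 10^-34 J·s, c = 2.99792458 × 10^8 m/s, 1 eV = 1.602176634 × 10^-19 J.
In SI units: λ = 0.996 μm = 9.96 × 10^-7 m.
Apply p = h/λ: p = 6.653 × 10^-28 kg·m/s.
Converting to eV/c: p = 1.245 eV/c ≈ 1.24 eV/c.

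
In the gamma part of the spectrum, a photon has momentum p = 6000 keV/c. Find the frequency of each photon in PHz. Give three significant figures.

Use h = 6.62607015e-34 J·s, c = 2.99792458e8 m/s, 1 eV = 1.602176634e-19 J.
Convert to SI: p = 6000 keV/c = 3.2066e-21 kg·m/s.
For a photon f = pc/h, so f = 1.451e21 Hz.
Converting to PHz: f = 1.451e6 PHz ≈ 1.45e6 PHz.

1.45e6 PHz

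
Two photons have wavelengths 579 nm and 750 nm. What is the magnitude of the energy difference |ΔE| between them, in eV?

0.488 eV

Using E = hc/λ: E₁ = 3.431·10^-19 J, E₂ = 2.649·10^-19 J.
|ΔE| = |3.431·10^-19 − 2.649·10^-19| = 7.82·10^-20 J = 0.488 eV.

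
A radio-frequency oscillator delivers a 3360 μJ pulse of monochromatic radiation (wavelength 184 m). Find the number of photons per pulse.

3.11·10^24 photons

Per-photon energy: E = 1.080·10^-27 J (from wavelength = 184 m).
N = E_total / E_photon = 0.00336 J / 1.080·10^-27 J = 3.11·10^24.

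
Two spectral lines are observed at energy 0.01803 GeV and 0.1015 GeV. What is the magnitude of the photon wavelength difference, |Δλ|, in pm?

Using λ = hc/E: λ₁ = 6.8766 × 10^-14 m, λ₂ = 1.2215 × 10^-14 m.
|Δλ| = |6.8766 × 10^-14 − 1.2215 × 10^-14| = 5.66 × 10^-14 m = 0.0566 pm.

0.0566 pm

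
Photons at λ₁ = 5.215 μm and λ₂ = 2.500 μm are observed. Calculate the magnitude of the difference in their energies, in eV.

0.258 eV

Using E = hc/λ: E₁ = 3.8091 × 10^-20 J, E₂ = 7.9458 × 10^-20 J.
|ΔE| = |3.8091 × 10^-20 − 7.9458 × 10^-20| = 4.14 × 10^-20 J = 0.258 eV.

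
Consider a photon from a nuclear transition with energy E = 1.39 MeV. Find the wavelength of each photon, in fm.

Use h = 6.62607015e-34 J·s, c = 2.99792458e8 m/s, 1 eV = 1.602176634e-19 J.
Convert to SI: E = 1.39 MeV = 2.2270e-13 J.
For a photon λ = hc/E, so λ = 8.920e-13 m.
Converting to fm: λ = 892.0 fm ≈ 892 fm.

892 fm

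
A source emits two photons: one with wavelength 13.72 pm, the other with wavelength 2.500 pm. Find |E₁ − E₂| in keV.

406 keV

Using E = hc/λ: E₁ = 1.4478 × 10^-14 J, E₂ = 7.9458 × 10^-14 J.
|ΔE| = |1.4478 × 10^-14 − 7.9458 × 10^-14| = 6.50 × 10^-14 J = 406 keV.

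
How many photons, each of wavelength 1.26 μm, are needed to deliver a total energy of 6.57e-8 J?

Per-photon energy: E = 1.577e-19 J (from wavelength = 1.26 μm).
N = E_total / E_photon = 6.57e-8 J / 1.577e-19 J = 4.17e11.

4.17e11 photons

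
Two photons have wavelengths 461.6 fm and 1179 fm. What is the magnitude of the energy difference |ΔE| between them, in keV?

Using E = hc/λ: E₁ = 4.3034e-13 J, E₂ = 1.6849e-13 J.
|ΔE| = |4.3034e-13 − 1.6849e-13| = 2.62e-13 J = 1630 keV.

1630 keV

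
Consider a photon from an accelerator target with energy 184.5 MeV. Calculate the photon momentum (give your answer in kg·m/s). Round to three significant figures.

First convert: E = 184.5 MeV = 2.9560 × 10^-11 J.
Since p = E/c for a photon, p = 9.860 × 10^-20 kg·m/s.
So p ≈ 9.86 × 10^-20 kg·m/s.

9.86 × 10^-20 kg·m/s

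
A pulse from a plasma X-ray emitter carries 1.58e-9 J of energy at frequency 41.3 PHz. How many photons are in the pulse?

5.77e7 photons

Per-photon energy: E = 2.737e-17 J (from frequency = 41.3 PHz).
N = E_total / E_photon = 1.58e-9 J / 2.737e-17 J = 5.77e7.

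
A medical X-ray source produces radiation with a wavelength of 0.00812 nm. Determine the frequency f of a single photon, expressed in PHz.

3.69 × 10^4 PHz

Take c = 2.99792458 × 10^8 m/s.
In SI units: λ = 0.00812 nm = 8.12 × 10^-12 m.
Since f = c/λ for a photon, f = 3.692 × 10^19 Hz.
Converting to PHz: f = 36920 PHz ≈ 3.69 × 10^4 PHz.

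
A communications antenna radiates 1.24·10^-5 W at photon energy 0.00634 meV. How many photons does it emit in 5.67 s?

6.92·10^19 photons

Total energy: E_total = P·t = 1.24·10^-5 × 5.67 = 7.031·10^-5 J.
Per-photon energy: E = 1.016·10^-24 J.
N = E_total / E_photon = 6.92·10^19.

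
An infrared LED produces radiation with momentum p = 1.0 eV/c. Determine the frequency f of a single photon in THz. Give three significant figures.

242 THz

Convert to SI: p = 1.0 eV/c = 5.3443 × 10^-28 kg·m/s.
Since f = pc/h for a photon, f = 2.418 × 10^14 Hz.
Converting to THz: f = 241.8 THz ≈ 242 THz.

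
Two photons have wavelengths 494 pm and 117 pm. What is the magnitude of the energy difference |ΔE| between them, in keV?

Using E = hc/λ: E₁ = 4.021e-16 J, E₂ = 1.698e-15 J.
|ΔE| = |4.021e-16 − 1.698e-15| = 1.30e-15 J = 8.09 keV.

8.09 keV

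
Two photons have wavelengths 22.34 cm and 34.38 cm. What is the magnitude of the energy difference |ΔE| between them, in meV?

Using E = hc/λ: E₁ = 8.8919·10^-25 J, E₂ = 5.7779·10^-25 J.
|ΔE| = |8.8919·10^-25 − 5.7779·10^-25| = 3.11·10^-25 J = 1.94·10^-3 meV.

1.94·10^-3 meV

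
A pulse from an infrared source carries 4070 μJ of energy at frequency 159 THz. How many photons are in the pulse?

3.86·10^16 photons

Per-photon energy: E = 1.054·10^-19 J (from frequency = 159 THz).
N = E_total / E_photon = 0.00407 J / 1.054·10^-19 J = 3.86·10^16.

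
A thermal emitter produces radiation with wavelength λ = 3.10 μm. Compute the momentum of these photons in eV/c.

0.400 eV/c

Take h = 6.62607015·10^-34 J·s, c = 2.99792458·10^8 m/s, 1 eV = 1.602176634·10^-19 J.
First convert: λ = 3.10 μm = 3.10·10^-6 m.
Apply p = h/λ: p = 2.137·10^-28 kg·m/s.
Converting to eV/c: p = 0.3999 eV/c ≈ 0.400 eV/c.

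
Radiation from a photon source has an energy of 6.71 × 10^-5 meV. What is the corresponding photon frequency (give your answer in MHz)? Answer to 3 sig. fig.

16.2 MHz

Use h = 6.62607015 × 10^-34 J·s, 1 eV = 1.602176634 × 10^-19 J.
In SI units: E = 6.71 × 10^-5 meV = 1.0751 × 10^-26 J.
Apply f = E/h: f = 1.622 × 10^7 Hz.
Converting to MHz: f = 16.22 MHz ≈ 16.2 MHz.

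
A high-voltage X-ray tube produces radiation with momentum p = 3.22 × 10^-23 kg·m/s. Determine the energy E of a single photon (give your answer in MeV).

Apply E = pc: E = 9.653 × 10^-15 J.
Converting to MeV: E = 0.06025 MeV ≈ 0.0603 MeV.

0.0603 MeV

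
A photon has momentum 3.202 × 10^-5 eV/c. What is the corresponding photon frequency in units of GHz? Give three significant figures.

7.74 GHz

First convert: p = 3.202 × 10^-5 eV/c = 1.7112 × 10^-32 kg·m/s.
For a photon f = pc/h, so f = 7.742 × 10^9 Hz.
Converting to GHz: f = 7.742 GHz ≈ 7.74 GHz.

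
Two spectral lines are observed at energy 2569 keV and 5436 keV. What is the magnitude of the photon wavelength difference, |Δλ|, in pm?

0.255 pm

Using λ = hc/E: λ₁ = 4.8262e-13 m, λ₂ = 2.2808e-13 m.
|Δλ| = |4.8262e-13 − 2.2808e-13| = 2.55e-13 m = 0.255 pm.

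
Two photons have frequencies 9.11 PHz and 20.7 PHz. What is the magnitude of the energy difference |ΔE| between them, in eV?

Using E = hf: E₁ = 6.036e-18 J, E₂ = 1.372e-17 J.
|ΔE| = |6.036e-18 − 1.372e-17| = 7.68e-18 J = 47.9 eV.

47.9 eV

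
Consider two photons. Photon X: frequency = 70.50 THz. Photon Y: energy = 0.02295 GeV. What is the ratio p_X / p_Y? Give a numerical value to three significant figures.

1.27e-8

p_X = 1.558e-28 kg·m/s (from frequency = 70.50 THz, via p = hf/c).
p_Y = 1.227e-20 kg·m/s (from energy = 0.02295 GeV, via p = E/c).
Ratio = 1.558e-28 / 1.227e-20 = 1.27e-8.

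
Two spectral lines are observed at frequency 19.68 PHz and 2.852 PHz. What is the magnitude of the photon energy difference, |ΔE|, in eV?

Using E = hf: E₁ = 1.3040 × 10^-17 J, E₂ = 1.8898 × 10^-18 J.
|ΔE| = |1.3040 × 10^-17 − 1.8898 × 10^-18| = 1.12 × 10^-17 J = 69.6 eV.

69.6 eV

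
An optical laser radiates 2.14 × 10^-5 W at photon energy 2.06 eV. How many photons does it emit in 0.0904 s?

Total energy: E_total = P·t = 2.14 × 10^-5 × 0.0904 = 1.935 × 10^-6 J.
Per-photon energy: E = 3.300 × 10^-19 J.
N = E_total / E_photon = 5.86 × 10^12.

5.86 × 10^12 photons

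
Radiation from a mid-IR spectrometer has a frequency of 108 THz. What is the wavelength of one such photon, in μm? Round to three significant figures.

Take c = 2.99792458e8 m/s.
First convert: f = 108 THz = 1.08e14 Hz.
For a photon λ = c/f, so λ = 2.776e-6 m.
Converting to μm: λ = 2.776 μm ≈ 2.78 μm.

2.78 μm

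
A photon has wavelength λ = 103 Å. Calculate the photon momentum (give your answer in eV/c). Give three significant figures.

Use h = 6.62607015e-34 J·s, c = 2.99792458e8 m/s, 1 eV = 1.602176634e-19 J.
First convert: λ = 103 Å = 1.03e-8 m.
For a photon p = h/λ, so p = 6.433e-26 kg·m/s.
Converting to eV/c: p = 120.4 eV/c ≈ 120 eV/c.

120 eV/c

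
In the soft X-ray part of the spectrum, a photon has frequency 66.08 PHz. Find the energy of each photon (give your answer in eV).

273 eV

Take h = 6.62607015 × 10^-34 J·s, 1 eV = 1.602176634 × 10^-19 J.
First convert: f = 66.08 PHz = 6.608 × 10^16 Hz.
Since E = hf for a photon, E = 4.379 × 10^-17 J.
Converting to eV: E = 273.3 eV ≈ 273 eV.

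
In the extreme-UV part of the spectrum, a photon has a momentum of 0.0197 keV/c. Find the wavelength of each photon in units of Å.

629 Å

Take h = 6.62607015e-34 J·s, c = 2.99792458e8 m/s, 1 eV = 1.602176634e-19 J.
In SI units: p = 0.0197 keV/c = 1.0528e-26 kg·m/s.
For a photon λ = h/p, so λ = 6.294e-8 m.
Converting to Å: λ = 629.4 Å ≈ 629 Å.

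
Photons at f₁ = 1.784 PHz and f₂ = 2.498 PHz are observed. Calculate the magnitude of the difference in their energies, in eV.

Using E = hf: E₁ = 1.1821 × 10^-18 J, E₂ = 1.6552 × 10^-18 J.
|ΔE| = |1.1821 × 10^-18 − 1.6552 × 10^-18| = 4.73 × 10^-19 J = 2.95 eV.

2.95 eV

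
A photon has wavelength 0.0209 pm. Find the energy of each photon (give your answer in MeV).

59.3 MeV

(h = 6.62607015·10^-34 J·s, c = 2.99792458·10^8 m/s, 1 eV = 1.602176634·10^-19 J.)
In SI units: λ = 0.0209 pm = 2.09·10^-14 m.
For a photon E = hc/λ, so E = 9.505·10^-12 J.
Converting to MeV: E = 59.32 MeV ≈ 59.3 MeV.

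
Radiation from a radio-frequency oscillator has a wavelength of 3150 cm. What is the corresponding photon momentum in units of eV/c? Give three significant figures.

3.94 × 10^-8 eV/c

(h = 6.62607015 × 10^-34 J·s, c = 2.99792458 × 10^8 m/s, 1 eV = 1.602176634 × 10^-19 J.)
In SI units: λ = 3150 cm = 31.5 m.
For a photon p = h/λ, so p = 2.104 × 10^-35 kg·m/s.
Converting to eV/c: p = 3.936 × 10^-8 eV/c ≈ 3.94 × 10^-8 eV/c.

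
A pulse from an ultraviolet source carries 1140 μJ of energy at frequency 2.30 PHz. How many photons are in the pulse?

7.48·10^14 photons

Per-photon energy: E = 1.524·10^-18 J (from frequency = 2.30 PHz).
N = E_total / E_photon = 0.00114 J / 1.524·10^-18 J = 7.48·10^14.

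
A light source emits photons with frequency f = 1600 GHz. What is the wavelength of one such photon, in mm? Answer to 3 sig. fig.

Use c = 2.99792458 × 10^8 m/s.
In SI units: f = 1600 GHz = 1.6 × 10^12 Hz.
For a photon λ = c/f, so λ = 1.874 × 10^-4 m.
Converting to mm: λ = 0.1874 mm ≈ 0.187 mm.

0.187 mm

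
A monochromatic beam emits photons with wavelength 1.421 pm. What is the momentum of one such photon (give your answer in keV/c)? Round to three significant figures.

In SI units: λ = 1.421 pm = 1.421e-12 m.
Since p = h/λ for a photon, p = 4.663e-22 kg·m/s.
Converting to keV/c: p = 872.5 keV/c ≈ 873 keV/c.

873 keV/c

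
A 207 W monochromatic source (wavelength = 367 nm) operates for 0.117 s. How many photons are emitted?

4.47·10^19 photons

Total energy: E_total = P·t = 207 × 0.117 = 24.22 J.
Per-photon energy: E = 5.413·10^-19 J.
N = E_total / E_photon = 4.47·10^19.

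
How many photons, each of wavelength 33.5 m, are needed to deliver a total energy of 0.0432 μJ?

Per-photon energy: E = 5.930·10^-27 J (from wavelength = 33.5 m).
N = E_total / E_photon = 4.32·10^-8 J / 5.930·10^-27 J = 7.29·10^18.

7.29·10^18 photons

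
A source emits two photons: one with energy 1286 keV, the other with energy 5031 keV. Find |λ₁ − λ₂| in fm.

718 fm

Using λ = hc/E: λ₁ = 9.6411e-13 m, λ₂ = 2.4644e-13 m.
|Δλ| = |9.6411e-13 − 2.4644e-13| = 7.18e-13 m = 718 fm.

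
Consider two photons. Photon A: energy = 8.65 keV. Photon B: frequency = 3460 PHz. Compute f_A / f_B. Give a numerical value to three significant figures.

0.604

f_A = 2.092e18 Hz (from energy = 8.65 keV, via f = E/h).
f_B = 3.460e18 Hz (from frequency = 3460 PHz, via f given directly).
Ratio = 2.092e18 / 3.460e18 = 0.604.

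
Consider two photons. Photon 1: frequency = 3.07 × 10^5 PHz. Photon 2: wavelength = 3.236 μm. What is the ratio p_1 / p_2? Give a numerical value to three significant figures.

3.31 × 10^6

p_1 = 6.785 × 10^-22 kg·m/s (from frequency = 3.07 × 10^5 PHz, via p = hf/c).
p_2 = 2.048 × 10^-28 kg·m/s (from wavelength = 3.236 μm, via p = h/λ).
Ratio = 6.785 × 10^-22 / 2.048 × 10^-28 = 3.31 × 10^6.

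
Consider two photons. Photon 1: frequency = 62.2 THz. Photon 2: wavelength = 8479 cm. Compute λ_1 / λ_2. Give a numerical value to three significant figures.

λ_1 = 4.820·10^-6 m (from frequency = 62.2 THz, via λ = c/f).
λ_2 = 84.79 m (from wavelength = 8479 cm, via λ given directly).
Ratio = 4.820·10^-6 / 84.79 = 5.68·10^-8.

5.68·10^-8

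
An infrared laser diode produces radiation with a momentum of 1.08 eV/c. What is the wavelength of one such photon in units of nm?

1150 nm

Convert to SI: p = 1.08 eV/c = 5.7718·10^-28 kg·m/s.
For a photon λ = h/p, so λ = 1.148·10^-6 m.
Converting to nm: λ = 1148 nm ≈ 1150 nm.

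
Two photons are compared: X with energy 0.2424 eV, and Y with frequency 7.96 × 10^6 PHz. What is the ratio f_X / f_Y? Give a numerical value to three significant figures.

7.36 × 10^-9

f_X = 5.861 × 10^13 Hz (from energy = 0.2424 eV, via f = E/h).
f_Y = 7.960 × 10^21 Hz (from frequency = 7.96 × 10^6 PHz, via f given directly).
Ratio = 5.861 × 10^13 / 7.960 × 10^21 = 7.36 × 10^-9.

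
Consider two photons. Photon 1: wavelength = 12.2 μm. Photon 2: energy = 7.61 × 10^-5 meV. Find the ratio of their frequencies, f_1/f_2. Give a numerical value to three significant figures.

1.34 × 10^6

f_1 = 2.457 × 10^13 Hz (from wavelength = 12.2 μm, via f = c/λ).
f_2 = 1.840 × 10^7 Hz (from energy = 7.61 × 10^-5 meV, via f = E/h).
Ratio = 2.457 × 10^13 / 1.840 × 10^7 = 1.34 × 10^6.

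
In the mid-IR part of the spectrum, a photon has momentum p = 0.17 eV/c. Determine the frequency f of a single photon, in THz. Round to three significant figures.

41.1 THz

Take h = 6.62607015e-34 J·s, c = 2.99792458e8 m/s, 1 eV = 1.602176634e-19 J.
In SI units: p = 0.17 eV/c = 9.0853e-29 kg·m/s.
The photon relation is f = pc/h, giving f = 4.111e13 Hz.
Converting to THz: f = 41.11 THz ≈ 41.1 THz.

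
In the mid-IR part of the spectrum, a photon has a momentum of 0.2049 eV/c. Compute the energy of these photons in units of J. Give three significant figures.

Convert to SI: p = 0.2049 eV/c = 1.0950 × 10^-28 kg·m/s.
Since E = pc for a photon, E = 3.283 × 10^-20 J.
So E ≈ 3.28 × 10^-20 J.

3.28 × 10^-20 J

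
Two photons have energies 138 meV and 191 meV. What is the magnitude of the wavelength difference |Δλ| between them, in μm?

2.49 μm

Using λ = hc/E: λ₁ = 8.984e-6 m, λ₂ = 6.491e-6 m.
|Δλ| = |8.984e-6 − 6.491e-6| = 2.49e-6 m = 2.49 μm.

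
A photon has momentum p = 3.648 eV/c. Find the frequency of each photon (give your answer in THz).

882 THz

(h = 6.62607015 × 10^-34 J·s, c = 2.99792458 × 10^8 m/s, 1 eV = 1.602176634 × 10^-19 J.)
First convert: p = 3.648 eV/c = 1.9496 × 10^-27 kg·m/s.
For a photon f = pc/h, so f = 8.821 × 10^14 Hz.
Converting to THz: f = 882.1 THz ≈ 882 THz.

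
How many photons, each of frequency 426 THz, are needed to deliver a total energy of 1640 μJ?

Per-photon energy: E = 2.823e-19 J (from frequency = 426 THz).
N = E_total / E_photon = 0.00164 J / 2.823e-19 J = 5.81e15.

5.81e15 photons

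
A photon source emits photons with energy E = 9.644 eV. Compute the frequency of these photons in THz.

Use h = 6.62607015 × 10^-34 J·s, 1 eV = 1.602176634 × 10^-19 J.
In SI units: E = 9.644 eV = 1.5451 × 10^-18 J.
Apply f = E/h: f = 2.332 × 10^15 Hz.
Converting to THz: f = 2332 THz ≈ 2330 THz.

2330 THz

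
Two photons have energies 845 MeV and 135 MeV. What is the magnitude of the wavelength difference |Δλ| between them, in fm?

Using λ = hc/E: λ₁ = 1.467e-15 m, λ₂ = 9.184e-15 m.
|Δλ| = |1.467e-15 − 9.184e-15| = 7.72e-15 m = 7.72 fm.

7.72 fm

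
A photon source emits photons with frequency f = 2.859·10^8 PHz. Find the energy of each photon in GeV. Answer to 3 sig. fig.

1.18 GeV

(h = 6.62607015·10^-34 J·s, 1 eV = 1.602176634·10^-19 J.)
Convert to SI: f = 2.859·10^8 PHz = 2.859·10^23 Hz.
For a photon E = hf, so E = 1.894·10^-10 J.
Converting to GeV: E = 1.182 GeV ≈ 1.18 GeV.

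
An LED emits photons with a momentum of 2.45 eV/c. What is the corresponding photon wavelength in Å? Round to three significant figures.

5060 Å

First convert: p = 2.45 eV/c = 1.3094e-27 kg·m/s.
Since λ = h/p for a photon, λ = 5.061e-7 m.
Converting to Å: λ = 5061 Å ≈ 5060 Å.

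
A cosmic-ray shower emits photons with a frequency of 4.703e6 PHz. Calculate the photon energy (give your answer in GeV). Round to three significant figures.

0.0195 GeV

In SI units: f = 4.703e6 PHz = 4.703e21 Hz.
The photon relation is E = hf, giving E = 3.116e-12 J.
Converting to GeV: E = 0.01945 GeV ≈ 0.0195 GeV.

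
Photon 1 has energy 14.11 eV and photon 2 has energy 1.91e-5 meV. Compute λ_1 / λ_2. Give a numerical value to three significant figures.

λ_1 = 8.787e-8 m (from energy = 14.11 eV, via λ = hc/E).
λ_2 = 64.91 m (from energy = 1.91e-5 meV, via λ = hc/E).
Ratio = 8.787e-8 / 64.91 = 1.35e-9.

1.35e-9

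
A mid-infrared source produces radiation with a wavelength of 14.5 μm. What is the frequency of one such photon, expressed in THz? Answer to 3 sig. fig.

20.7 THz

(c = 2.99792458 × 10^8 m/s.)
In SI units: λ = 14.5 μm = 1.45 × 10^-5 m.
Apply f = c/λ: f = 2.068 × 10^13 Hz.
Converting to THz: f = 20.68 THz ≈ 20.7 THz.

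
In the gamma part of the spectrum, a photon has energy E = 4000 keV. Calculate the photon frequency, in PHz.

9.67 × 10^5 PHz

First convert: E = 4000 keV = 6.4087 × 10^-13 J.
Apply f = E/h: f = 9.672 × 10^20 Hz.
Converting to PHz: f = 967200 PHz ≈ 9.67 × 10^5 PHz.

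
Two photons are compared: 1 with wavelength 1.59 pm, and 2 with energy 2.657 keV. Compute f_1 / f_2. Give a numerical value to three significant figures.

293

f_1 = 1.885 × 10^20 Hz (from wavelength = 1.59 pm, via f = c/λ).
f_2 = 6.425 × 10^17 Hz (from energy = 2.657 keV, via f = E/h).
Ratio = 1.885 × 10^20 / 6.425 × 10^17 = 293.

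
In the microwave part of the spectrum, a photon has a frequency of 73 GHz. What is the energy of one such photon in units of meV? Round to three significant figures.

0.302 meV

In SI units: f = 73 GHz = 7.3 × 10^10 Hz.
Since E = hf for a photon, E = 4.837 × 10^-23 J.
Converting to meV: E = 0.3019 meV ≈ 0.302 meV.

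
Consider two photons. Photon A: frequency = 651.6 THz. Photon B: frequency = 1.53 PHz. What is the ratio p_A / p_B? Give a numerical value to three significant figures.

0.426

p_A = 1.440e-27 kg·m/s (from frequency = 651.6 THz, via p = hf/c).
p_B = 3.382e-27 kg·m/s (from frequency = 1.53 PHz, via p = hf/c).
Ratio = 1.440e-27 / 3.382e-27 = 0.426.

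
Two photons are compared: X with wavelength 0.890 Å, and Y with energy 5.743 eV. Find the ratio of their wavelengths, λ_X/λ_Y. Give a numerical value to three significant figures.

λ_X = 8.900·10^-11 m (from wavelength = 0.890 Å, via λ given directly).
λ_Y = 2.159·10^-7 m (from energy = 5.743 eV, via λ = hc/E).
Ratio = 8.900·10^-11 / 2.159·10^-7 = 4.12·10^-4.

4.12·10^-4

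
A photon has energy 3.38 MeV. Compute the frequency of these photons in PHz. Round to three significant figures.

8.17 × 10^5 PHz

Convert to SI: E = 3.38 MeV = 5.4154 × 10^-13 J.
Since f = E/h for a photon, f = 8.173 × 10^20 Hz.
Converting to PHz: f = 817300 PHz ≈ 8.17 × 10^5 PHz.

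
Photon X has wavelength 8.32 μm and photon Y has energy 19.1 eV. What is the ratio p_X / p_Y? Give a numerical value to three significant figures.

7.80e-3

p_X = 7.964e-29 kg·m/s (from wavelength = 8.32 μm, via p = h/λ).
p_Y = 1.021e-26 kg·m/s (from energy = 19.1 eV, via p = E/c).
Ratio = 7.964e-29 / 1.021e-26 = 7.80e-3.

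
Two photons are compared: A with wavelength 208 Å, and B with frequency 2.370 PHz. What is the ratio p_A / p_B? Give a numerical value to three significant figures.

6.08

p_A = 3.186e-26 kg·m/s (from wavelength = 208 Å, via p = h/λ).
p_B = 5.238e-27 kg·m/s (from frequency = 2.370 PHz, via p = hf/c).
Ratio = 3.186e-26 / 5.238e-27 = 6.08.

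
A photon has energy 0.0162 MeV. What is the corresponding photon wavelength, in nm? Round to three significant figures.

In SI units: E = 0.0162 MeV = 2.5955e-15 J.
Since λ = hc/E for a photon, λ = 7.653e-11 m.
Converting to nm: λ = 0.07653 nm ≈ 0.0765 nm.

0.0765 nm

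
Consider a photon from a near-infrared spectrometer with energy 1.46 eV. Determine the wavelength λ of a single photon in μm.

0.849 μm

Take h = 6.62607015e-34 J·s, c = 2.99792458e8 m/s, 1 eV = 1.602176634e-19 J.
Convert to SI: E = 1.46 eV = 2.3392e-19 J.
Since λ = hc/E for a photon, λ = 8.492e-7 m.
Converting to μm: λ = 0.8492 μm ≈ 0.849 μm.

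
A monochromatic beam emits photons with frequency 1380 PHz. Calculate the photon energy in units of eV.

Use h = 6.62607015e-34 J·s, 1 eV = 1.602176634e-19 J.
In SI units: f = 1380 PHz = 1.38e18 Hz.
Since E = hf for a photon, E = 9.144e-16 J.
Converting to eV: E = 5707 eV ≈ 5710 eV.

5710 eV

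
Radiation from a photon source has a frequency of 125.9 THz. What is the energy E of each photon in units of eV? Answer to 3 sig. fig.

0.521 eV

(h = 6.62607015 × 10^-34 J·s, 1 eV = 1.602176634 × 10^-19 J.)
In SI units: f = 125.9 THz = 1.259 × 10^14 Hz.
For a photon E = hf, so E = 8.342 × 10^-20 J.
Converting to eV: E = 0.5207 eV ≈ 0.521 eV.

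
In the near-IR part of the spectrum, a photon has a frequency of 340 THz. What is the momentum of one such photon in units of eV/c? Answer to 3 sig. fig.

Use h = 6.62607015 × 10^-34 J·s, c = 2.99792458 × 10^8 m/s, 1 eV = 1.602176634 × 10^-19 J.
First convert: f = 340 THz = 3.4 × 10^14 Hz.
Since p = hf/c for a photon, p = 7.515 × 10^-28 kg·m/s.
Converting to eV/c: p = 1.406 eV/c ≈ 1.41 eV/c.

1.41 eV/c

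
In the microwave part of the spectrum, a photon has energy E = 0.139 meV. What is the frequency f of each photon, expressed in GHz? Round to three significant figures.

Take h = 6.62607015·10^-34 J·s, 1 eV = 1.602176634·10^-19 J.
Convert to SI: E = 0.139 meV = 2.2270·10^-23 J.
The photon relation is f = E/h, giving f = 3.361·10^10 Hz.
Converting to GHz: f = 33.61 GHz ≈ 33.6 GHz.

33.6 GHz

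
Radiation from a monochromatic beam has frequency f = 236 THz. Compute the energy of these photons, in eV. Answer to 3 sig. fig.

0.976 eV

First convert: f = 236 THz = 2.36e14 Hz.
For a photon E = hf, so E = 1.564e-19 J.
Converting to eV: E = 0.9760 eV ≈ 0.976 eV.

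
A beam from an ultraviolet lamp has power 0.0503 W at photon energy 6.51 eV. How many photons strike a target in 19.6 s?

9.45 × 10^17 photons

Total energy: E_total = P·t = 0.0503 × 19.6 = 0.9859 J.
Per-photon energy: E = 1.043 × 10^-18 J.
N = E_total / E_photon = 9.45 × 10^17.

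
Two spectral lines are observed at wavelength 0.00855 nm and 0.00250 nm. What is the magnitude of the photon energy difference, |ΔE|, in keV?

351 keV

Using E = hc/λ: E₁ = 2.323e-14 J, E₂ = 7.946e-14 J.
|ΔE| = |2.323e-14 − 7.946e-14| = 5.62e-14 J = 351 keV.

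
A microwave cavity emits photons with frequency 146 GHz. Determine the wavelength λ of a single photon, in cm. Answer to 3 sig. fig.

0.205 cm

First convert: f = 146 GHz = 1.46·10^11 Hz.
Apply λ = c/f: λ = 0.002053 m.
Converting to cm: λ = 0.2053 cm ≈ 0.205 cm.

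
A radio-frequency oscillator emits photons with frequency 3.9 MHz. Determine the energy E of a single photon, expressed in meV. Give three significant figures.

Use h = 6.62607015e-34 J·s, 1 eV = 1.602176634e-19 J.
Convert to SI: f = 3.9 MHz = 3.9e6 Hz.
For a photon E = hf, so E = 2.584e-27 J.
Converting to meV: E = 1.613e-5 meV ≈ 1.61e-5 meV.

1.61e-5 meV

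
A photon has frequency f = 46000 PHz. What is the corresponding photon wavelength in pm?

6.52 pm

Convert to SI: f = 46000 PHz = 4.60·10^19 Hz.
Since λ = c/f for a photon, λ = 6.517·10^-12 m.
Converting to pm: λ = 6.517 pm ≈ 6.52 pm.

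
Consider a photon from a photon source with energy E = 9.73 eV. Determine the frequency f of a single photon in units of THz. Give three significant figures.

First convert: E = 9.73 eV = 1.5589e-18 J.
Since f = E/h for a photon, f = 2.353e15 Hz.
Converting to THz: f = 2353 THz ≈ 2350 THz.

2350 THz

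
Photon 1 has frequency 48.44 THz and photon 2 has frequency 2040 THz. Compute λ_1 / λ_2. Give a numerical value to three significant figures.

42.1

λ_1 = 6.189e-6 m (from frequency = 48.44 THz, via λ = c/f).
λ_2 = 1.470e-7 m (from frequency = 2040 THz, via λ = c/f).
Ratio = 6.189e-6 / 1.470e-7 = 42.1.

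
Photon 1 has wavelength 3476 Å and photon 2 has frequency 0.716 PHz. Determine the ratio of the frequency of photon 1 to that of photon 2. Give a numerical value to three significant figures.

f_1 = 8.625e14 Hz (from wavelength = 3476 Å, via f = c/λ).
f_2 = 7.160e14 Hz (from frequency = 0.716 PHz, via f given directly).
Ratio = 8.625e14 / 7.160e14 = 1.20.

1.20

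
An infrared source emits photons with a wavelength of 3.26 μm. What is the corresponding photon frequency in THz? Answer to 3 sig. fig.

92.0 THz

Use c = 2.99792458 × 10^8 m/s.
In SI units: λ = 3.26 μm = 3.26 × 10^-6 m.
Since f = c/λ for a photon, f = 9.196 × 10^13 Hz.
Converting to THz: f = 91.96 THz ≈ 92.0 THz.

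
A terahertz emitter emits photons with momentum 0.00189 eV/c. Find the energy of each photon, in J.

Use c = 2.99792458e8 m/s, 1 eV = 1.602176634e-19 J.
First convert: p = 0.00189 eV/c = 1.0101e-30 kg·m/s.
Apply E = pc: E = 3.028e-22 J.
So E ≈ 3.03e-22 J.

3.03e-22 J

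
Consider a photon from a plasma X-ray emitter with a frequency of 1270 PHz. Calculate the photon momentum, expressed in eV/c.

5250 eV/c

Convert to SI: f = 1270 PHz = 1.27e18 Hz.
The photon relation is p = hf/c, giving p = 2.807e-24 kg·m/s.
Converting to eV/c: p = 5252 eV/c ≈ 5250 eV/c.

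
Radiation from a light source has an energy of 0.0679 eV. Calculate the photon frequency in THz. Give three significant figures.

16.4 THz

First convert: E = 0.0679 eV = 1.0879 × 10^-20 J.
For a photon f = E/h, so f = 1.642 × 10^13 Hz.
Converting to THz: f = 16.42 THz ≈ 16.4 THz.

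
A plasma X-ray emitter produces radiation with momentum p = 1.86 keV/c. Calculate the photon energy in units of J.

2.98·10^-16 J

First convert: p = 1.86 keV/c = 9.9404·10^-25 kg·m/s.
Apply E = pc: E = 2.980·10^-16 J.
So E ≈ 2.98·10^-16 J.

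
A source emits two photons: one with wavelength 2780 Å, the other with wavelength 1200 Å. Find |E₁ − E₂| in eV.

Using E = hc/λ: E₁ = 7.145e-19 J, E₂ = 1.655e-18 J.
|ΔE| = |7.145e-19 − 1.655e-18| = 9.41e-19 J = 5.87 eV.

5.87 eV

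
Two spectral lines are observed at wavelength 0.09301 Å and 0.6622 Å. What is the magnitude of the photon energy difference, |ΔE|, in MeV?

Using E = hc/λ: E₁ = 2.1357e-14 J, E₂ = 2.9998e-15 J.
|ΔE| = |2.1357e-14 − 2.9998e-15| = 1.84e-14 J = 0.115 MeV.

0.115 MeV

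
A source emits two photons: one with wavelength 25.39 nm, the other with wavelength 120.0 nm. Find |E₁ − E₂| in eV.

Using E = hc/λ: E₁ = 7.8237 × 10^-18 J, E₂ = 1.6554 × 10^-18 J.
|ΔE| = |7.8237 × 10^-18 − 1.6554 × 10^-18| = 6.17 × 10^-18 J = 38.5 eV.

38.5 eV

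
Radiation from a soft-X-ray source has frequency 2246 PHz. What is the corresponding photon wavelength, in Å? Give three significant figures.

1.33 Å

(c = 2.99792458 × 10^8 m/s.)
First convert: f = 2246 PHz = 2.246 × 10^18 Hz.
Apply λ = c/f: λ = 1.335 × 10^-10 m.
Converting to Å: λ = 1.335 Å ≈ 1.33 Å.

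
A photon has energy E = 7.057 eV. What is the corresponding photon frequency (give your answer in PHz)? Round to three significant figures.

1.71 PHz

(h = 6.62607015e-34 J·s, 1 eV = 1.602176634e-19 J.)
First convert: E = 7.057 eV = 1.1307e-18 J.
The photon relation is f = E/h, giving f = 1.706e15 Hz.
Converting to PHz: f = 1.706 PHz ≈ 1.71 PHz.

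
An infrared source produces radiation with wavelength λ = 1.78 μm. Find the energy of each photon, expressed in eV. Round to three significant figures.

Convert to SI: λ = 1.78 μm = 1.78·10^-6 m.
Apply E = hc/λ: E = 1.116·10^-19 J.
Converting to eV: E = 0.6965 eV ≈ 0.697 eV.

0.697 eV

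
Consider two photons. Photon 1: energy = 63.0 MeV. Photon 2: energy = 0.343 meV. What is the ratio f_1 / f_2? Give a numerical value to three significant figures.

f_1 = 1.523 × 10^22 Hz (from energy = 63.0 MeV, via f = E/h).
f_2 = 8.294 × 10^10 Hz (from energy = 0.343 meV, via f = E/h).
Ratio = 1.523 × 10^22 / 8.294 × 10^10 = 1.84 × 10^11.

1.84 × 10^11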